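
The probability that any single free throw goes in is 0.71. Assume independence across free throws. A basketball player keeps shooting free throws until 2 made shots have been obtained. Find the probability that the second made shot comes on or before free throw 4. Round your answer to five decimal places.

Finishing within 4 free throws ⇔ at least 2 successes in the first 4. With X ~ Binomial(4, 0.71), P(Y ≤ 4) = 1 − P(X ≤ 1).
  k=0: C(4,0)·0.71^0·0.29^4 = 0.0070728
  k=1: C(4,1)·0.71^1·0.29^3 = 0.0692648
1 − 0.0763376 = 0.9236624

0.92366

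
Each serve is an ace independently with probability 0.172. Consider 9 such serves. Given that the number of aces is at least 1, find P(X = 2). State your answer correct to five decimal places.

X ~ Binomial(9, 0.172). Want P(X=2 | X≥1) = P(X=2) / P(X≥1).
P(X=2) = C(9,2)·0.172^2·0.828^7 = 0.2841658
P(X≥1) = 1 − 0.1829250 = 0.8170750
Ratio = 0.2841658 / 0.8170750 = 0.3477842

0.34778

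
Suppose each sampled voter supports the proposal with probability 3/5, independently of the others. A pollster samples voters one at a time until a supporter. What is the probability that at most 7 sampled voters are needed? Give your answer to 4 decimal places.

Y = number of sampled voters to the first success; geometric, p = 0.60.
P(Y ≤ 7) = 1 − (1−p)^7 = 1 − 0.001638 = 0.998362

0.9984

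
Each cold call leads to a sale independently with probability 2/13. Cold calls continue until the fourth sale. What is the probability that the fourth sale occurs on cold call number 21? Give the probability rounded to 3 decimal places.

Y = trial on which the fourth success occurs; negative binomial, r=4, p=0.153846.
P(Y=21) = C(20,3) · p^4 · (1−p)^17
= 1140 · 0.0005602 · 0.05843 = 0.03732

0.037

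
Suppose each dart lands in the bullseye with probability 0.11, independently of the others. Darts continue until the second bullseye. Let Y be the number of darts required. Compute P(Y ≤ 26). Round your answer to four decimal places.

0.7964

Finishing within 26 darts ⇔ at least 2 successes in the first 26. With X ~ Binomial(26, 0.11), P(Y ≤ 26) = 1 − P(X ≤ 1).
  k=0: C(26,0)·0.11^0·0.89^26 = 0.048321
  k=1: C(26,1)·0.11^1·0.89^25 = 0.155280
1 − 0.203602 = 0.796398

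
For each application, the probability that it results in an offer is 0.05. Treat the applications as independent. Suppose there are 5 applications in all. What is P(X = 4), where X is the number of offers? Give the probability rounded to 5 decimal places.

0.00003

X ~ Binomial(n=5, p=0.05).
P(X=4) = C(5,4) · p^4 · (1−p)^1
= 5 · 6.25e-06 · 0.95 = 0.0000297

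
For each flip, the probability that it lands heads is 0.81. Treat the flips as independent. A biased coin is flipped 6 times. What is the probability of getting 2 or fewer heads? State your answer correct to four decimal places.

X ~ Binomial(6, 0.81); P(X ≤ 2) = Σ C(6,k) p^k (1−p)^(6−k) over k:
  k=0: C(6,0)·0.81^0·0.19^6 = 0.000047
  k=1: C(6,1)·0.81^1·0.19^5 = 0.001203
  k=2: C(6,2)·0.81^2·0.19^4 = 0.012826
Total = 0.014076

0.0141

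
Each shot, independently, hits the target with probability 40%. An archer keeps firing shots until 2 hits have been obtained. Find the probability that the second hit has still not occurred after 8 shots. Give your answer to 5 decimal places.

Needing more than 8 shots ⇔ fewer than 2 successes in the first 8. With X ~ Binomial(8, 0.40), P(Y > 8) = P(X ≤ 1).
  k=0: C(8,0)·0.40^0·0.60^8 = 0.0167962
  k=1: C(8,1)·0.40^1·0.60^7 = 0.0895795
P(X ≤ 1) = 0.1063757

0.10638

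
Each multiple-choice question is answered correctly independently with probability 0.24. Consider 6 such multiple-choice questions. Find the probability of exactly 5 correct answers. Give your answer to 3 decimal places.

0.004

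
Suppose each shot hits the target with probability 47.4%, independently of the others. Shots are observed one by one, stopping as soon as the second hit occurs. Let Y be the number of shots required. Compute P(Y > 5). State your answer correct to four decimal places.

Needing more than 5 shots ⇔ fewer than 2 successes in the first 5. With X ~ Binomial(5, 0.474), P(Y > 5) = P(X ≤ 1).
  k=0: C(5,0)·0.474^0·0.526^5 = 0.040265
  k=1: C(5,1)·0.474^1·0.526^4 = 0.181423
P(X ≤ 1) = 0.221688

0.2217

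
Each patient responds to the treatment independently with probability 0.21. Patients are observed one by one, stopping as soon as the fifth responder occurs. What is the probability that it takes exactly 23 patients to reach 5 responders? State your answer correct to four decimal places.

0.0429

Y = trial on which the fifth success occurs; negative binomial, r=5, p=0.21.
P(Y=23) = C(22,4) · p^5 · (1−p)^18
= 7315 · 0.00040841 · 0.014364 = 0.042914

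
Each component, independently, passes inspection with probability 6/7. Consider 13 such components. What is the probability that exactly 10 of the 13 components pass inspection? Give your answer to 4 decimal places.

X ~ Binomial(n=13, p=0.857143).
P(X=10) = C(13,10) · p^10 · (1−p)^3
= 286 · 0.21406 · 0.0029155 = 0.178486

0.1785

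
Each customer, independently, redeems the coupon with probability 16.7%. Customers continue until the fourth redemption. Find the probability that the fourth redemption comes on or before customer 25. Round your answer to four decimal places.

0.6201

Finishing within 25 customers ⇔ at least 4 successes in the first 25. With X ~ Binomial(25, 0.167), P(Y ≤ 25) = 1 − P(X ≤ 3).
  k=0: C(25,0)·0.167^0·0.833^25 = 0.010378
  k=1: C(25,1)·0.167^1·0.833^24 = 0.052016
  k=2: C(25,2)·0.167^2·0.833^23 = 0.125138
  k=3: C(25,3)·0.167^3·0.833^22 = 0.192339
1 − 0.379871 = 0.620129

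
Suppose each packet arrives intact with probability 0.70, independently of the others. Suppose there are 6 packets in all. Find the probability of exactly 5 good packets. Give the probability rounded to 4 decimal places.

0.3025

X ~ Binomial(n=6, p=0.70).
P(X=5) = C(6,5) · p^5 · (1−p)^1
= 6 · 0.16807 · 0.3 = 0.302526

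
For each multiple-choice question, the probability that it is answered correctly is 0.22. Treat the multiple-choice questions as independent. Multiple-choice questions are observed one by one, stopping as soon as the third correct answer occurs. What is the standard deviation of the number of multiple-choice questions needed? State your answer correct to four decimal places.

Y = total multiple-choice questions until the third success; negative binomial with r=3, p=0.22.
SD(Y) = √[r(1−p)/p²] = √(48.347107) = 6.953208

6.9532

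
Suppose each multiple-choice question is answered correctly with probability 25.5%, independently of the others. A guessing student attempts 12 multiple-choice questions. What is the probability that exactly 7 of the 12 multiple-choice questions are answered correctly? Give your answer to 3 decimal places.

0.013

X ~ Binomial(n=12, p=0.255).
P(X=7) = C(12,7) · p^7 · (1−p)^5
= 792 · 7.011e-05 · 0.2295 = 0.01274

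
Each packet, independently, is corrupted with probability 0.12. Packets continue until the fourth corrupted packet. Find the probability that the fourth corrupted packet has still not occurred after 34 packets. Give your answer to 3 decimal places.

0.405

Needing more than 34 packets ⇔ fewer than 4 successes in the first 34. With X ~ Binomial(34, 0.12), P(Y > 34) = P(X ≤ 3).
  k=0: C(34,0)·0.12^0·0.88^34 = 0.01295
  k=1: C(34,1)·0.12^1·0.88^33 = 0.06006
  k=2: C(34,2)·0.12^2·0.88^32 = 0.13514
  k=3: C(34,3)·0.12^3·0.88^31 = 0.19656
P(X ≤ 3) = 0.40471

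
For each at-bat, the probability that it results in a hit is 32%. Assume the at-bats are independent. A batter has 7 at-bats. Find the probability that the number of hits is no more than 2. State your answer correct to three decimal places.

0.601

X ~ Binomial(7, 0.32); P(X ≤ 2) = Σ C(7,k) p^k (1−p)^(7−k) over k:
  k=0: C(7,0)·0.32^0·0.68^7 = 0.06723
  k=1: C(7,1)·0.32^1·0.68^6 = 0.22146
  k=2: C(7,2)·0.32^2·0.68^5 = 0.31265
Total = 0.60135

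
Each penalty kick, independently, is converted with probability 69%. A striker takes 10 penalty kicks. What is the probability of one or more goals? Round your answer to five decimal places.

P(at least one) = 1 − P(none) = 1 − (1 − 0.69)^10
= 1 − 0.0000082 = 0.9999918

0.99999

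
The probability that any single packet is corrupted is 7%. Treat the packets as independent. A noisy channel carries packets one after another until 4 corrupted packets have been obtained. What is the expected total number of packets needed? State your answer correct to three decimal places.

57.143

Y = total packets until the fourth success; negative binomial with r=4, p=0.07.
E[Y] = r / p = 4 / 0.07 = 57.14286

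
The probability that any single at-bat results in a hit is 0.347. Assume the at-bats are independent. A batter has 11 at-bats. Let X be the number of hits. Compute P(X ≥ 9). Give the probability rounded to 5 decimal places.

X ~ Binomial(11, 0.347); P(X ≥ 9) = Σ C(11,k) p^k (1−p)^(11−k) over k:
  k=9: C(11,9)·0.347^9·0.653^2 = 0.0017106
  k=10: C(11,10)·0.347^10·0.653^1 = 0.0001818
  k=11: C(11,11)·0.347^11·0.653^0 = 0.0000088
Total = 0.0019012

0.00190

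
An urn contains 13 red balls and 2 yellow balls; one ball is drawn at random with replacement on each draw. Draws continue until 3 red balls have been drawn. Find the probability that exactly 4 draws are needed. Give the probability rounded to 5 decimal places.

0.26039

Y = trial on which the third success occurs; negative binomial, r=3, p=0.866667.
P(Y=4) = C(3,2) · p^3 · (1−p)^1
= 3 · 0.65096 · 0.13333 = 0.2603852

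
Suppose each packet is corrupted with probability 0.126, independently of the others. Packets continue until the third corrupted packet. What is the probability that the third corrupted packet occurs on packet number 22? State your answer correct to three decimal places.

Y = trial on which the third success occurs; negative binomial, r=3, p=0.126.
P(Y=22) = C(21,2) · p^3 · (1−p)^19
= 210 · 0.0020004 · 0.077396 = 0.03251

0.033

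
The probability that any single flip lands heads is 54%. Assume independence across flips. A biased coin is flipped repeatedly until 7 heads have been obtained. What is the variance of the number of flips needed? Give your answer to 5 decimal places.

Y = total flips until the seventh success; negative binomial with r=7, p=0.54.
Var(Y) = r(1−p)/p² = 7·0.46 / 0.54² = 11.0425240

11.04252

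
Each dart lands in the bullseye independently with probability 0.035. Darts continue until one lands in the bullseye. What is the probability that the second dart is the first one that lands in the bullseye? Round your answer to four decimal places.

Geometric (trials to first success), p = 0.035.
P(Y = 2) = (1−p)^1 · p = 0.965 · 0.035 = 0.033775

0.0338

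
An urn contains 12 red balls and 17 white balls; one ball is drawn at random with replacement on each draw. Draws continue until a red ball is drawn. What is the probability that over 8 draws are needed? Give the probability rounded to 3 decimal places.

0.014

Y = number of draws to the first success; geometric, p = 0.413793.
P(Y > 8) = P(first 8 all fail) = (1−p)^8 = 0.01394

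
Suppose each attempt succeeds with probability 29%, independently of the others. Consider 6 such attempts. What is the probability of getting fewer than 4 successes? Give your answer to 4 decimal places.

0.9372

X ~ Binomial(6, 0.29); P(X ≤ 3) = Σ C(6,k) p^k (1−p)^(6−k) over k:
  k=0: C(6,0)·0.29^0·0.71^6 = 0.128100
  k=1: C(6,1)·0.29^1·0.71^5 = 0.313936
  k=2: C(6,2)·0.29^2·0.71^4 = 0.320568
  k=3: C(6,3)·0.29^3·0.71^3 = 0.174582
Total = 0.937186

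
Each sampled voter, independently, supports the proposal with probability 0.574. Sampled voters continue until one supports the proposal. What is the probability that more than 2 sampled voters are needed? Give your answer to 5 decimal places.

Y = number of sampled voters to the first success; geometric, p = 0.574.
P(Y > 2) = P(first 2 all fail) = (1−p)^2 = 0.1814760

0.18148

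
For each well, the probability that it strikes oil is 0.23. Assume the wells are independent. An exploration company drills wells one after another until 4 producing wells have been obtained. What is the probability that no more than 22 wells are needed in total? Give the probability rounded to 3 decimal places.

0.780

Finishing within 22 wells ⇔ at least 4 successes in the first 22. With X ~ Binomial(22, 0.23), P(Y ≤ 22) = 1 − P(X ≤ 3).
  k=0: C(22,0)·0.23^0·0.77^22 = 0.00318
  k=1: C(22,1)·0.23^1·0.77^21 = 0.02091
  k=2: C(22,2)·0.23^2·0.77^20 = 0.06560
  k=3: C(22,3)·0.23^3·0.77^19 = 0.13063
1 − 0.22032 = 0.77968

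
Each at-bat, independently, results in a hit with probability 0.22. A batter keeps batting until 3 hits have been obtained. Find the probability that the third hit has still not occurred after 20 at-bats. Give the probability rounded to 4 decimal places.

0.1512

Needing more than 20 at-bats ⇔ fewer than 3 successes in the first 20. With X ~ Binomial(20, 0.22), P(Y > 20) = P(X ≤ 2).
  k=0: C(20,0)·0.22^0·0.78^20 = 0.006949
  k=1: C(20,1)·0.22^1·0.78^19 = 0.039197
  k=2: C(20,2)·0.22^2·0.78^18 = 0.105027
P(X ≤ 2) = 0.151172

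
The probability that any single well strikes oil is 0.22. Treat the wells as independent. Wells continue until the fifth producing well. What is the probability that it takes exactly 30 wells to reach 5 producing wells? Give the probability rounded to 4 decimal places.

0.0246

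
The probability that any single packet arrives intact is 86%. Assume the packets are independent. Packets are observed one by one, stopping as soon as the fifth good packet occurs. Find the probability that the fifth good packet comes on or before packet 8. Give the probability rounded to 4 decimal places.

0.9832

Finishing within 8 packets ⇔ at least 5 successes in the first 8. With X ~ Binomial(8, 0.86), P(Y ≤ 8) = 1 − P(X ≤ 4).
  k=0: C(8,0)·0.86^0·0.14^8 = 0.000000
  k=1: C(8,1)·0.86^1·0.14^7 = 0.000007
  k=2: C(8,2)·0.86^2·0.14^6 = 0.000156
  k=3: C(8,3)·0.86^3·0.14^5 = 0.001916
  k=4: C(8,4)·0.86^4·0.14^4 = 0.014710
1 − 0.016789 = 0.983211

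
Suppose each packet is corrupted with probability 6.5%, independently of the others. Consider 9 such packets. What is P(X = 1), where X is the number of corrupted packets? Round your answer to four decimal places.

0.3417

X ~ Binomial(n=9, p=0.065).
P(X=1) = C(9,1) · p^1 · (1−p)^8
= 9 · 0.065 · 0.58411 = 0.341703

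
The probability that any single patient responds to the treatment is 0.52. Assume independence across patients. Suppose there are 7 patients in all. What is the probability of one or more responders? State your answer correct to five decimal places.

0.99413

P(at least one) = 1 − P(none) = 1 − (1 − 0.52)^7
= 1 − 0.0058707 = 0.9941293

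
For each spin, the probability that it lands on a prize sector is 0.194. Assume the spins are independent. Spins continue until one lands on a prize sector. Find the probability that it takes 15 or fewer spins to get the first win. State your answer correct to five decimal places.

0.96064

Y = number of spins to the first success; geometric, p = 0.194.
P(Y ≤ 15) = 1 − (1−p)^15 = 1 − 0.0393573 = 0.9606427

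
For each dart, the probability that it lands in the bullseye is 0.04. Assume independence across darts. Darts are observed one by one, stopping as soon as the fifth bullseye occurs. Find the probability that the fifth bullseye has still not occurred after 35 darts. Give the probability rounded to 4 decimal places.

Needing more than 35 darts ⇔ fewer than 5 successes in the first 35. With X ~ Binomial(35, 0.04), P(Y > 35) = P(X ≤ 4).
  k=0: C(35,0)·0.04^0·0.96^35 = 0.239603
  k=1: C(35,1)·0.04^1·0.96^34 = 0.349422
  k=2: C(35,2)·0.04^2·0.96^33 = 0.247507
  k=3: C(35,3)·0.04^3·0.96^32 = 0.113441
  k=4: C(35,4)·0.04^4·0.96^31 = 0.037814
P(X ≤ 4) = 0.987787

0.9878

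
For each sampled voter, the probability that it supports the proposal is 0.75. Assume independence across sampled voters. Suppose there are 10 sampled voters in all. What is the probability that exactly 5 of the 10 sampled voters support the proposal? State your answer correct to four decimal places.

X ~ Binomial(n=10, p=0.75).
P(X=5) = C(10,5) · p^5 · (1−p)^5
= 252 · 0.2373 · 0.00097656 = 0.058399

0.0584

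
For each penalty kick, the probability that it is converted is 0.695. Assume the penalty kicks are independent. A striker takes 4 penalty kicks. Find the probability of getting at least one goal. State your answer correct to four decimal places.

0.9913

P(at least one) = 1 − P(none) = 1 − (1 − 0.695)^4
= 1 − 0.008654 = 0.991346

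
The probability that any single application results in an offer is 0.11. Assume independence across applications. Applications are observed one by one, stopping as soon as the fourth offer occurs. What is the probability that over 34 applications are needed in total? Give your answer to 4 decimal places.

0.4769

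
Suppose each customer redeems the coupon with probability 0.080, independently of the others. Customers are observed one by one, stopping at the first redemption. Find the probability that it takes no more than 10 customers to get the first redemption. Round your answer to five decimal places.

0.56561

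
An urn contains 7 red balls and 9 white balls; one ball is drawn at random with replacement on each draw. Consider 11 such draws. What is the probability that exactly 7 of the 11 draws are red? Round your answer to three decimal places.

X ~ Binomial(n=11, p=0.4375).
P(X=7) = C(11,7) · p^7 · (1−p)^4
= 330 · 0.0030679 · 0.10011 = 0.10136

0.101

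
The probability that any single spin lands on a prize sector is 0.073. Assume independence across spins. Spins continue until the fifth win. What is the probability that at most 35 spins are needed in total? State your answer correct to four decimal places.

Finishing within 35 spins ⇔ at least 5 successes in the first 35. With X ~ Binomial(35, 0.073), P(Y ≤ 35) = 1 − P(X ≤ 4).
  k=0: C(35,0)·0.073^0·0.927^35 = 0.070435
  k=1: C(35,1)·0.073^1·0.927^34 = 0.194134
  k=2: C(35,2)·0.073^2·0.927^33 = 0.259893
  k=3: C(35,3)·0.073^3·0.927^32 = 0.225128
  k=4: C(35,4)·0.073^4·0.927^31 = 0.141828
1 − 0.891418 = 0.108582

0.1086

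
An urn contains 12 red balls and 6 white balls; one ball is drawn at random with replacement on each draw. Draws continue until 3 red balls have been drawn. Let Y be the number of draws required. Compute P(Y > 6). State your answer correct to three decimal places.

0.100

Needing more than 6 draws ⇔ fewer than 3 successes in the first 6. With X ~ Binomial(6, 0.666667), P(Y > 6) = P(X ≤ 2).
  k=0: C(6,0)·0.666667^0·0.333333^6 = 0.00137
  k=1: C(6,1)·0.666667^1·0.333333^5 = 0.01646
  k=2: C(6,2)·0.666667^2·0.333333^4 = 0.08230
P(X ≤ 2) = 0.10014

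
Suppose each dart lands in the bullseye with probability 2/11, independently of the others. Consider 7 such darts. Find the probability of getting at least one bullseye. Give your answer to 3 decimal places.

P(at least one) = 1 − P(none) = 1 − (1 − 0.181818)^7
= 1 − 0.24544 = 0.75456

0.755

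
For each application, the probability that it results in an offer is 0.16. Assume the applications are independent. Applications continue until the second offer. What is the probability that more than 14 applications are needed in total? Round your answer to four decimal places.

Needing more than 14 applications ⇔ fewer than 2 successes in the first 14. With X ~ Binomial(14, 0.16), P(Y > 14) = P(X ≤ 1).
  k=0: C(14,0)·0.16^0·0.84^14 = 0.087078
  k=1: C(14,1)·0.16^1·0.84^13 = 0.232209
P(X ≤ 1) = 0.319287

0.3193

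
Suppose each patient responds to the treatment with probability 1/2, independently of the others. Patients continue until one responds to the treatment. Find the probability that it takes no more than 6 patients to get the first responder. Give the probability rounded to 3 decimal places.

Y = number of patients to the first success; geometric, p = 0.50.
P(Y ≤ 6) = 1 − (1−p)^6 = 1 − 0.01562 = 0.98438

0.984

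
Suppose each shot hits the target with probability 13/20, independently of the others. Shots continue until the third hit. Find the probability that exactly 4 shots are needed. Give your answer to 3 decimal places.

Y = trial on which the third success occurs; negative binomial, r=3, p=0.65.
P(Y=4) = C(3,2) · p^3 · (1−p)^1
= 3 · 0.27463 · 0.35 = 0.28836

0.288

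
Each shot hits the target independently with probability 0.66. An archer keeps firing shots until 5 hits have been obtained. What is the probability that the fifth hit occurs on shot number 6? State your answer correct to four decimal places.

Y = trial on which the fifth success occurs; negative binomial, r=5, p=0.66.
P(Y=6) = C(5,4) · p^5 · (1−p)^1
= 5 · 0.12523 · 0.34 = 0.212897

0.2129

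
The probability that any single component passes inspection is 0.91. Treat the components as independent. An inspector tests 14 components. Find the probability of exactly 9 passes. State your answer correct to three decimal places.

0.005

X ~ Binomial(n=14, p=0.91).
P(X=9) = C(14,9) · p^9 · (1−p)^5
= 2002 · 0.42793 · 5.9049e-06 = 0.00506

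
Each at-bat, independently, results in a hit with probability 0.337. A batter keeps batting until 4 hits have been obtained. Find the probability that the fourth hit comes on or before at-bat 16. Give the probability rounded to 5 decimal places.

0.84155

Finishing within 16 at-bats ⇔ at least 4 successes in the first 16. With X ~ Binomial(16, 0.337), P(Y ≤ 16) = 1 − P(X ≤ 3).
  k=0: C(16,0)·0.337^0·0.663^16 = 0.0013939
  k=1: C(16,1)·0.337^1·0.663^15 = 0.0113358
  k=2: C(16,2)·0.337^2·0.663^14 = 0.0432146
  k=3: C(16,3)·0.337^3·0.663^13 = 0.1025070
1 − 0.1584513 = 0.8415487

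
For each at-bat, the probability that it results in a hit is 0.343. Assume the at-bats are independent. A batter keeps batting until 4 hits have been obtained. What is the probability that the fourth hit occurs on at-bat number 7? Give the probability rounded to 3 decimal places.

Y = trial on which the fourth success occurs; negative binomial, r=4, p=0.343.
P(Y=7) = C(6,3) · p^4 · (1−p)^3
= 20 · 0.013841 · 0.28359 = 0.07851

0.079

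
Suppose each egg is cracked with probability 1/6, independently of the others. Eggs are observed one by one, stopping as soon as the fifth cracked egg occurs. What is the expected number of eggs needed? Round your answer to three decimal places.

Y = total eggs until the fifth success; negative binomial with r=5, p=0.166667.
E[Y] = r / p = 5 / 0.166667 = 30.00000

30.000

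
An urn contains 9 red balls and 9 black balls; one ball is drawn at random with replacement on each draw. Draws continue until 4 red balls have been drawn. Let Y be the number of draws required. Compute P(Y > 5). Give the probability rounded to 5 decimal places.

0.81250

Needing more than 5 draws ⇔ fewer than 4 successes in the first 5. With X ~ Binomial(5, 0.50), P(Y > 5) = P(X ≤ 3).
  k=0: C(5,0)·0.50^0·0.50^5 = 0.0312500
  k=1: C(5,1)·0.50^1·0.50^4 = 0.1562500
  k=2: C(5,2)·0.50^2·0.50^3 = 0.3125000
  k=3: C(5,3)·0.50^3·0.50^2 = 0.3125000
P(X ≤ 3) = 0.8125000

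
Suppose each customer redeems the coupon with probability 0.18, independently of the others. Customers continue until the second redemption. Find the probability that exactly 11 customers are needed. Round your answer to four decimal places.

0.0543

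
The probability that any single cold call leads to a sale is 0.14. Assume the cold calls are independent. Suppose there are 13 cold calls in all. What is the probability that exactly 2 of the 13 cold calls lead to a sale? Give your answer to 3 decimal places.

0.291

X ~ Binomial(n=13, p=0.14).
P(X=2) = C(13,2) · p^2 · (1−p)^11
= 78 · 0.0196 · 0.19032 = 0.29096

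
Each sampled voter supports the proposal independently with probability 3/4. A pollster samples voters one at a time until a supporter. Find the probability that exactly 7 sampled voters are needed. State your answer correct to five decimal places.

0.00018

Geometric (trials to first success), p = 0.75.
P(Y = 7) = (1−p)^6 · p = 0.00024414 · 0.75 = 0.0001831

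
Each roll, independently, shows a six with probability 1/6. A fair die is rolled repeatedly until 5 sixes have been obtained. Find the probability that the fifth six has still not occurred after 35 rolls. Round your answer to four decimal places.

Needing more than 35 rolls ⇔ fewer than 5 successes in the first 35. With X ~ Binomial(35, 0.166667), P(Y > 35) = P(X ≤ 4).
  k=0: C(35,0)·0.166667^0·0.833333^35 = 0.001693
  k=1: C(35,1)·0.166667^1·0.833333^34 = 0.011851
  k=2: C(35,2)·0.166667^2·0.833333^33 = 0.040293
  k=3: C(35,3)·0.166667^3·0.833333^32 = 0.088645
  k=4: C(35,4)·0.166667^4·0.833333^31 = 0.141833
P(X ≤ 4) = 0.284315

0.2843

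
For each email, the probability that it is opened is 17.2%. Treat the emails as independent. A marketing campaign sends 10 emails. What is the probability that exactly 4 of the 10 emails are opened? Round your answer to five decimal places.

0.05923

X ~ Binomial(n=10, p=0.172).
P(X=4) = C(10,4) · p^4 · (1−p)^6
= 210 · 0.00087521 · 0.32224 = 0.0592264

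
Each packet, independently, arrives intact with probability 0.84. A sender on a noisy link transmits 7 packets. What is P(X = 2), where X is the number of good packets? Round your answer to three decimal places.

0.002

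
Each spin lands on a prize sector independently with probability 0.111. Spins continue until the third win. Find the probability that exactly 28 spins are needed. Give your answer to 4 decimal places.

Y = trial on which the third success occurs; negative binomial, r=3, p=0.111.
P(Y=28) = C(27,2) · p^3 · (1−p)^25
= 351 · 0.0013676 · 0.052789 = 0.025341

0.0253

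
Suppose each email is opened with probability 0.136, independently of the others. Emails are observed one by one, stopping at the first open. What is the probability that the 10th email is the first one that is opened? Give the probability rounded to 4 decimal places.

Geometric (trials to first success), p = 0.136.
P(Y = 10) = (1−p)^9 · p = 0.2683 · 0.136 = 0.036489

0.0365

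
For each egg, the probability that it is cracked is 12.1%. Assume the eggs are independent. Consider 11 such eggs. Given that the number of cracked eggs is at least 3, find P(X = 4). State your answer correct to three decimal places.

0.206

X ~ Binomial(11, 0.121). Want P(X=4 | X≥3) = P(X=4) / P(X≥3).
P(X=4) = C(11,4)·0.121^4·0.879^7 = 0.02868
P(X≥3) = 1 − 0.24203 − 0.36649 − 0.25225 = 0.13922
Ratio = 0.02868 / 0.13922 = 0.20600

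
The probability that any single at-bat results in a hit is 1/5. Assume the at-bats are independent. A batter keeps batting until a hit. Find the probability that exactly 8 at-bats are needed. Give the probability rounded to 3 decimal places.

Geometric (trials to first success), p = 0.20.
P(Y = 8) = (1−p)^7 · p = 0.20972 · 0.20 = 0.04194

0.042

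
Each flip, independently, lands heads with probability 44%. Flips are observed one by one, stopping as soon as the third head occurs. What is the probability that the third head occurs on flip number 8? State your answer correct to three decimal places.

0.099

Y = trial on which the third success occurs; negative binomial, r=3, p=0.44.
P(Y=8) = C(7,2) · p^3 · (1−p)^5
= 21 · 0.085184 · 0.055073 = 0.09852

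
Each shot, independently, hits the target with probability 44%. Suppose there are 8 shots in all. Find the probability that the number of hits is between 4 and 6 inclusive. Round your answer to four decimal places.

X ~ Binomial(8, 0.44); P(4 ≤ X ≤ 6) = Σ C(8,k) p^k (1−p)^(8−k) over k:
  k=4: C(8,4)·0.44^4·0.56^4 = 0.258024
  k=5: C(8,5)·0.44^5·0.56^3 = 0.162187
  k=6: C(8,6)·0.44^6·0.56^2 = 0.063716
Total = 0.483927

0.4839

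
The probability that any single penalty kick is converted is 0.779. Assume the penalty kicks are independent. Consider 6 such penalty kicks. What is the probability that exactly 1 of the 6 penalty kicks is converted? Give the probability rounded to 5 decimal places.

X ~ Binomial(n=6, p=0.779).
P(X=1) = C(6,1) · p^1 · (1−p)^5
= 6 · 0.779 · 0.00052718 = 0.0024641

0.00246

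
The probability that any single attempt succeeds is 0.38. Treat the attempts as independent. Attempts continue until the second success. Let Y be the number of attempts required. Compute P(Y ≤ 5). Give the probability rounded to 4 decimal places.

0.6276

Finishing within 5 attempts ⇔ at least 2 successes in the first 5. With X ~ Binomial(5, 0.38), P(Y ≤ 5) = 1 − P(X ≤ 1).
  k=0: C(5,0)·0.38^0·0.62^5 = 0.091613
  k=1: C(5,1)·0.38^1·0.62^4 = 0.280750
1 − 0.372364 = 0.627636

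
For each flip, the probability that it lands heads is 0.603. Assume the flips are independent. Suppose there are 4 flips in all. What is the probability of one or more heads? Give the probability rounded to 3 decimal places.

P(at least one) = 1 − P(none) = 1 − (1 − 0.603)^4
= 1 − 0.02484 = 0.97516

0.975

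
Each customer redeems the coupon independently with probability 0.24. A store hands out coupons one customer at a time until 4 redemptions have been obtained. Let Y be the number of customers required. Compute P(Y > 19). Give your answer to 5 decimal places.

Needing more than 19 customers ⇔ fewer than 4 successes in the first 19. With X ~ Binomial(19, 0.24), P(Y > 19) = P(X ≤ 3).
  k=0: C(19,0)·0.24^0·0.76^19 = 0.0054382
  k=1: C(19,1)·0.24^1·0.76^18 = 0.0326294
  k=2: C(19,2)·0.24^2·0.76^17 = 0.0927363
  k=3: C(19,3)·0.24^3·0.76^16 = 0.1659491
P(X ≤ 3) = 0.2967531

0.29675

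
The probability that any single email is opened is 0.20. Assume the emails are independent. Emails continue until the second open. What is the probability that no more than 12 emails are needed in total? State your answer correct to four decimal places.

Finishing within 12 emails ⇔ at least 2 successes in the first 12. With X ~ Binomial(12, 0.20), P(Y ≤ 12) = 1 − P(X ≤ 1).
  k=0: C(12,0)·0.20^0·0.80^12 = 0.068719
  k=1: C(12,1)·0.20^1·0.80^11 = 0.206158
1 − 0.274878 = 0.725122

0.7251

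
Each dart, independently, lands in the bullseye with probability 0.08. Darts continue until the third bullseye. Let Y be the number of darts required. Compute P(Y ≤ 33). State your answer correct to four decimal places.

0.4982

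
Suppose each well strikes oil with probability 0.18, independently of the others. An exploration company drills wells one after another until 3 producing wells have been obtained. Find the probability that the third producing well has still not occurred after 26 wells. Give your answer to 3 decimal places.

0.128

Needing more than 26 wells ⇔ fewer than 3 successes in the first 26. With X ~ Binomial(26, 0.18), P(Y > 26) = P(X ≤ 2).
  k=0: C(26,0)·0.18^0·0.82^26 = 0.00574
  k=1: C(26,1)·0.18^1·0.82^25 = 0.03278
  k=2: C(26,2)·0.18^2·0.82^24 = 0.08994
P(X ≤ 2) = 0.12846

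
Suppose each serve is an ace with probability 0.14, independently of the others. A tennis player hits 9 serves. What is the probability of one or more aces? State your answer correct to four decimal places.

P(at least one) = 1 − P(none) = 1 − (1 − 0.14)^9
= 1 − 0.257327 = 0.742673

0.7427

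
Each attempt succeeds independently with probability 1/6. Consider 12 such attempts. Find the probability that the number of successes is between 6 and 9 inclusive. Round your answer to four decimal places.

X ~ Binomial(12, 0.166667); P(6 ≤ X ≤ 9) = Σ C(12,k) p^k (1−p)^(12−k) over k:
  k=6: C(12,6)·0.166667^6·0.833333^6 = 0.006632
  k=7: C(12,7)·0.166667^7·0.833333^5 = 0.001137
  k=8: C(12,8)·0.166667^8·0.833333^4 = 0.000142
  k=9: C(12,9)·0.166667^9·0.833333^3 = 0.000013
Total = 0.007924

0.0079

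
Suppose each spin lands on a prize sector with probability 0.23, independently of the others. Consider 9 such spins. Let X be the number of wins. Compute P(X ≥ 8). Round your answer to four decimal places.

X ~ Binomial(9, 0.23); P(X ≥ 8) = Σ C(9,k) p^k (1−p)^(9−k) over k:
  k=8: C(9,8)·0.23^8·0.77^1 = 0.000054
  k=9: C(9,9)·0.23^9·0.77^0 = 0.000002
Total = 0.000056

0.0001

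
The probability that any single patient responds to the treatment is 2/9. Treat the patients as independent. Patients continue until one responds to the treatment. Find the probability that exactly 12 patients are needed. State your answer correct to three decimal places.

0.014

Geometric (trials to first success), p = 0.222222.
P(Y = 12) = (1−p)^11 · p = 0.06301 · 0.222222 = 0.01400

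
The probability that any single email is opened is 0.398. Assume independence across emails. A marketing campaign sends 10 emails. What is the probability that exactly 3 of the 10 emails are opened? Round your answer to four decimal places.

X ~ Binomial(n=10, p=0.398).
P(X=3) = C(10,3) · p^3 · (1−p)^7
= 120 · 0.063045 · 0.028653 = 0.216773

0.2168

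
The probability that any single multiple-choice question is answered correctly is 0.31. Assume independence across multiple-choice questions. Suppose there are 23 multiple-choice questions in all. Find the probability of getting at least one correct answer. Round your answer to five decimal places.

0.99980

P(at least one) = 1 − P(none) = 1 − (1 − 0.31)^23
= 1 − 0.0001966 = 0.9998034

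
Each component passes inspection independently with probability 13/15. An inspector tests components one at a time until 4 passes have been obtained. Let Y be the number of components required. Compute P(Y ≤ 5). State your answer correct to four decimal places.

Finishing within 5 components ⇔ at least 4 successes in the first 5. With X ~ Binomial(5, 0.866667), P(Y ≤ 5) = 1 − P(X ≤ 3).
  k=0: C(5,0)·0.866667^0·0.133333^5 = 0.000042
  k=1: C(5,1)·0.866667^1·0.133333^4 = 0.001370
  k=2: C(5,2)·0.866667^2·0.133333^3 = 0.017804
  k=3: C(5,3)·0.866667^3·0.133333^2 = 0.115727
1 − 0.134943 = 0.865057

0.8651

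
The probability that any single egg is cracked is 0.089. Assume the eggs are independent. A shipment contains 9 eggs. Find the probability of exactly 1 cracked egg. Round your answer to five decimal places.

X ~ Binomial(n=9, p=0.089).
P(X=1) = C(9,1) · p^1 · (1−p)^8
= 9 · 0.089 · 0.4744 = 0.3799964

0.38000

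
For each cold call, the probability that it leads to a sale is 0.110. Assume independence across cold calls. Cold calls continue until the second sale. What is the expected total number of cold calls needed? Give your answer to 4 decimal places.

18.1818

Y = total cold calls until the second success; negative binomial with r=2, p=0.11.
E[Y] = r / p = 2 / 0.11 = 18.181818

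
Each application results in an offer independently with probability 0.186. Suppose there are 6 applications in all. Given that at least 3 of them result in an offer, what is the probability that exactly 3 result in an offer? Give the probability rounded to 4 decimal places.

X ~ Binomial(6, 0.186). Want P(X=3 | X≥3) = P(X=3) / P(X≥3).
P(X=3) = C(6,3)·0.186^3·0.814^3 = 0.069413
P(X≥3) = 1 − 0.290902 − 0.398829 − 0.227832 = 0.082438
Ratio = 0.069413 / 0.082438 = 0.842009

0.8420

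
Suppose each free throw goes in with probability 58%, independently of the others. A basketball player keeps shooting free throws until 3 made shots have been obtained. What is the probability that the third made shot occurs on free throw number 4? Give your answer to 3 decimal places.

Y = trial on which the third success occurs; negative binomial, r=3, p=0.58.
P(Y=4) = C(3,2) · p^3 · (1−p)^1
= 3 · 0.19511 · 0.42 = 0.24584

0.246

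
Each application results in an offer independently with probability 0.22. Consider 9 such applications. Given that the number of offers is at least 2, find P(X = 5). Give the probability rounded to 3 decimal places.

X ~ Binomial(9, 0.22). Want P(X=5 | X≥2) = P(X=5) / P(X≥2).
P(X=5) = C(9,5)·0.22^5·0.78^4 = 0.02404
P(X≥2) = 1 − 0.10687 − 0.27128 = 0.62185
Ratio = 0.02404 / 0.62185 = 0.03865

0.039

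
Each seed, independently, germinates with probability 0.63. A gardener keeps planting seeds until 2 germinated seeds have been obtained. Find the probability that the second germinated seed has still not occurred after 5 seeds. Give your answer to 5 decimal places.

Needing more than 5 seeds ⇔ fewer than 2 successes in the first 5. With X ~ Binomial(5, 0.63), P(Y > 5) = P(X ≤ 1).
  k=0: C(5,0)·0.63^0·0.37^5 = 0.0069344
  k=1: C(5,1)·0.63^1·0.37^4 = 0.0590361
P(X ≤ 1) = 0.0659705

0.06597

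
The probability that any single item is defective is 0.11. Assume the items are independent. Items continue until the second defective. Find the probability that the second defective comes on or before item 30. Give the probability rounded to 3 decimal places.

Finishing within 30 items ⇔ at least 2 successes in the first 30. With X ~ Binomial(30, 0.11), P(Y ≤ 30) = 1 − P(X ≤ 1).
  k=0: C(30,0)·0.11^0·0.89^30 = 0.03032
  k=1: C(30,1)·0.11^1·0.89^29 = 0.11241
1 − 0.14273 = 0.85727

0.857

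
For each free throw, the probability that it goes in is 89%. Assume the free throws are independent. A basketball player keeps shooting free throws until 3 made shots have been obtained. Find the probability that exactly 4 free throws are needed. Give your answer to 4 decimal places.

0.2326

Y = trial on which the third success occurs; negative binomial, r=3, p=0.89.
P(Y=4) = C(3,2) · p^3 · (1−p)^1
= 3 · 0.70497 · 0.11 = 0.232640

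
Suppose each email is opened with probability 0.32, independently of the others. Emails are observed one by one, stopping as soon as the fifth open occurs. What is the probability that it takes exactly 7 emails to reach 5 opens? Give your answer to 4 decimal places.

0.0233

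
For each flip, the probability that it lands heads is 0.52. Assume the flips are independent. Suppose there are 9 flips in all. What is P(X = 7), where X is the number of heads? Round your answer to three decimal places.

0.085

X ~ Binomial(n=9, p=0.52).
P(X=7) = C(9,7) · p^7 · (1−p)^2
= 36 · 0.010281 · 0.2304 = 0.08527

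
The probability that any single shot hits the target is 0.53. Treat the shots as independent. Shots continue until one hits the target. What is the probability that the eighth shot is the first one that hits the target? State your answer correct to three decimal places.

0.003

Geometric (trials to first success), p = 0.53.
P(Y = 8) = (1−p)^7 · p = 0.0050662 · 0.53 = 0.00269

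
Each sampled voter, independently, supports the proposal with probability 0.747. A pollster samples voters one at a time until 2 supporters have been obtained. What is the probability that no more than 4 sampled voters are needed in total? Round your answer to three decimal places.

0.948

Finishing within 4 sampled voters ⇔ at least 2 successes in the first 4. With X ~ Binomial(4, 0.747), P(Y ≤ 4) = 1 − P(X ≤ 1).
  k=0: C(4,0)·0.747^0·0.253^4 = 0.00410
  k=1: C(4,1)·0.747^1·0.253^3 = 0.04839
1 − 0.05249 = 0.94751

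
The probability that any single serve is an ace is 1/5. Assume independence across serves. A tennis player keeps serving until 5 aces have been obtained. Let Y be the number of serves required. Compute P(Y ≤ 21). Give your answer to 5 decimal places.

0.41399

Finishing within 21 serves ⇔ at least 5 successes in the first 21. With X ~ Binomial(21, 0.20), P(Y ≤ 21) = 1 − P(X ≤ 4).
  k=0: C(21,0)·0.20^0·0.80^21 = 0.0092234
  k=1: C(21,1)·0.20^1·0.80^20 = 0.0484227
  k=2: C(21,2)·0.20^2·0.80^19 = 0.1210568
  k=3: C(21,3)·0.20^3·0.80^18 = 0.1916732
  k=4: C(21,4)·0.20^4·0.80^17 = 0.2156324
1 − 0.5860084 = 0.4139916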